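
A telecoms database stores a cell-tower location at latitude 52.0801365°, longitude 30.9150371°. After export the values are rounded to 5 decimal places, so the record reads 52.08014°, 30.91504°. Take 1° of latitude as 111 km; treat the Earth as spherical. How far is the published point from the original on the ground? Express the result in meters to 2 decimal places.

0.44 meters

The latitude changed by -0.0000035° and the longitude by -0.0000029°.
N–S: -0.0000035° × 111000 m/° = -0.3885 m.
East–west at this latitude: -0.0000029° × 111000 × cos 52.0801° ≈ -0.0000029 × 68216 = -0.197826 m.
Distance: √(0.3885² + 0.197826²) ≈ 0.435967 m.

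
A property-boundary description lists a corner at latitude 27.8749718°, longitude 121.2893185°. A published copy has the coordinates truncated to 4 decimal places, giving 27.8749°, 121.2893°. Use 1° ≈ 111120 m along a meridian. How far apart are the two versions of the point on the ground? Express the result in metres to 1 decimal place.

8.2 metres

Δlat = 27.8749718 − 27.8749 = +0.0000718°; Δlon = 121.2893185 − 121.2893 = +0.0000185°.
North–south shift: 0.0000718 × 111120 = 7.97842 m.
E–W at 27.8749°: 0.0000185° × 111120 × cos 27.8749° = 0.0000185 × 111120 × 0.8840 ≈ 1.8172 m.
Distance: √(7.97842² + 1.8172²) ≈ 8.18275 m.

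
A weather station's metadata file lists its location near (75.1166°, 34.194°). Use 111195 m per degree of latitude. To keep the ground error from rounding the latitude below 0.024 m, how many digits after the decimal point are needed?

7 decimal places

One degree of latitude covers 111195 m.
With N decimal places the half-ulp bound is 0.5·10⁻ᴺ°, or 0.5·10⁻ᴺ × 111195 m on the ground.
Setting 55597.5 × 10⁻ᴺ ≤ 0.024 gives 10ᴺ ≥ 2.317e+06, i.e. N ≥ 6.36.
At 6 places the error can reach 0.0556 m, but 7 places keeps it to 0.00556 m.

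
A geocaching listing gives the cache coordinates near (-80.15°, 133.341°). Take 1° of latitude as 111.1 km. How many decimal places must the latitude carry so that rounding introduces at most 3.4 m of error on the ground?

5

One degree of latitude covers 111100 m.
With N decimal places the half-ulp bound is 0.5·10⁻ᴺ°, or 0.5·10⁻ᴺ × 111100 m on the ground.
Need 0.5 × 111100 × 10⁻ᴺ ≤ 3.4 → 10⁻ᴺ ≤ 6.121e-05, so N ≥ 4.21.
So 5 decimal places suffice (0.555 m); 4 would allow up to 5.56 m.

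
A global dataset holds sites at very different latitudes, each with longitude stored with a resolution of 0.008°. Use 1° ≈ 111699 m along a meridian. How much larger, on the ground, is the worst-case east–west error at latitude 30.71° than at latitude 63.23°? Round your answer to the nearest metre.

With a 0.008° grid the true value lies within half a step, ±0.008°/2 = ±0.004°, of the stored one.
At 30.71°: 0.004° × 111699 × cos 30.71° = 0.004 × 111699 × 0.8598 ≈ 384.14 m.
Error at 63.23° = 0.004° × 111699 × cos 63.23° ≈ 446.8 × 0.4504 = 201.24 m.
So the lower-latitude error exceeds the higher by 384.14 − 201.24 = 182.9 m.

183 metres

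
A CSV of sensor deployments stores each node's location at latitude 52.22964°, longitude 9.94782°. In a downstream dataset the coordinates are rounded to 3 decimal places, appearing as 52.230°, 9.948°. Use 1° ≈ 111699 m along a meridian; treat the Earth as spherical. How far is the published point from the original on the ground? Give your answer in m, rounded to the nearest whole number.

Δlat = 52.22964 − 52.230 = -0.00036°; Δlon = 9.94782 − 9.948 = -0.00018°.
N–S: -0.00036° × 111699 m/° = -40.2116 m.
E–W at 52.23°: -0.00018° × 111699 × cos 52.23° = -0.00018 × 111699 × 0.6125 ≈ -12.3147 m.
Combined displacement = (40.2116² + 12.3147²)^½ ≈ 42.0551 m.

42 m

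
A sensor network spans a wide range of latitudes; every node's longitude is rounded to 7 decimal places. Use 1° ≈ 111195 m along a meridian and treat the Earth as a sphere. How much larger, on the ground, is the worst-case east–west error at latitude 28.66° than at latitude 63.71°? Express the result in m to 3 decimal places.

Rounding to 7 decimal places leaves the longitude within ±5e-08° of the true value.
At 28.66°: 5e-08° × 111195 × cos 28.66° = 5e-08 × 111195 × 0.8775 ≈ 0.0048786 m.
At 63.71°: 5e-08° × 111195 × cos 63.71° = 5e-08 × 111195 × 0.4429 ≈ 0.0024625 m.
So the lower-latitude error exceeds the higher by 0.0048786 − 0.0024625 = 0.0024161 m.

0.002 m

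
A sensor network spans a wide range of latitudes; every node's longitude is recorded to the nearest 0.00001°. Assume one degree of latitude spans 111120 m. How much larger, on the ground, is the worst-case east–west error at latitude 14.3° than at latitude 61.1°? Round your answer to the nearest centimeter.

Rounding to 5 decimal places leaves the longitude within ±5e-06° of the true value.
At 14.3°: 5e-06° × 111120 × cos 14.3° = 5e-06 × 111120 × 0.9690 ≈ 0.53839 m.
At 61.1°: 5e-06° × 111120 × cos 61.1° = 5e-06 × 111120 × 0.4833 ≈ 0.26851 m.
So the lower-latitude error exceeds the higher by 0.53839 − 0.26851 = 0.26987 m.
That is 0.269873 m = 26.987 cm.

27 centimeters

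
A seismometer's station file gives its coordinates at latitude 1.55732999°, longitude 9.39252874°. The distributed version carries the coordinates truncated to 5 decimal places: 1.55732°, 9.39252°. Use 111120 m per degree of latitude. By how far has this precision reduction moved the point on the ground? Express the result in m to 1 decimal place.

1.5 m

Δlat = 1.55732999 − 1.55732 = +0.00000999°; Δlon = 9.39252874 − 9.39252 = +0.00000874°.
North–south shift: 0.00000999 × 111120 = 1.11009 m.
East–west at this latitude: 0.00000874° × 111120 × cos 1.55732° ≈ 0.00000874 × 111079 = 0.97083 m.
Distance: √(1.11009² + 0.97083²) ≈ 1.47472 m.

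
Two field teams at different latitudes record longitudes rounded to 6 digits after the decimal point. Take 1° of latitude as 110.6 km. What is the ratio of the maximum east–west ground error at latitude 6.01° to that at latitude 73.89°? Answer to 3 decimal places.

3.584

Rounding to 6 decimal places leaves the longitude within ±5e-07° of the true value.
At 6.01°: 5e-07° × 110600 × cos 6.01° = 5e-07 × 110600 × 0.9945 ≈ 0.054996 m.
Error at 73.89° = 5e-07° × 110600 × cos 73.89° ≈ 0.0553 × 0.2775 = 0.015345 m.
Ratio: 0.054996 / 0.015345 = cos 6.01° / cos 73.89° ≈ 3.5840.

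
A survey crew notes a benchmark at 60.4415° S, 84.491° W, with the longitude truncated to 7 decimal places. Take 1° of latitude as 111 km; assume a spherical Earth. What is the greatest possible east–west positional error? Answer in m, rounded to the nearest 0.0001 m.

Truncating at 7 decimal places can drop up to a full unit in the last place, so the longitude may be off by as much as 1e-07°.
One degree of longitude at 60.4415° is 111000 × cos 60.4415° ≈ 111000 × 0.4933 = 54757.6 m.
Maximum E–W displacement: 1e-07 × 54757.6 = 0.00547576 m.

0.0055 m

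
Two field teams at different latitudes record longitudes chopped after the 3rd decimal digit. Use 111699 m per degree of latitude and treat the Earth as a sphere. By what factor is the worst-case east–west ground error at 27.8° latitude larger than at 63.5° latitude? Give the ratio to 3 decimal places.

Truncating at 3 decimal places can drop up to a full unit in the last place, so the longitude may be off by as much as 0.001°.
Error at 27.8° = 0.001° × 111699 × cos 27.8° ≈ 111.7 × 0.8846 = 98.807 m.
Error at 63.5° = 0.001° × 111699 × cos 63.5° ≈ 111.7 × 0.4462 = 49.84 m.
Ratio: 98.807 / 49.84 = cos 27.8° / cos 63.5° ≈ 1.9825.

1.982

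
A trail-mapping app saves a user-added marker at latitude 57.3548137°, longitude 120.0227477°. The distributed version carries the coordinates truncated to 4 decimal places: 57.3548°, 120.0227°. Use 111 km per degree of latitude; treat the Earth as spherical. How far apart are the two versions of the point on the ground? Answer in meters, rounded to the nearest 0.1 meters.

Δlat = 57.3548137 − 57.3548 = +0.0000137°; Δlon = 120.0227477 − 120.0227 = +0.0000477°.
North–south shift: 0.0000137 × 111000 = 1.5207 m.
E–W at 57.3548°: 0.0000477° × 111000 × cos 57.3548° = 0.0000477 × 111000 × 0.5394 ≈ 2.85615 m.
Combined displacement = (1.5207² + 2.85615²)^½ ≈ 3.23575 m.

3.2 meters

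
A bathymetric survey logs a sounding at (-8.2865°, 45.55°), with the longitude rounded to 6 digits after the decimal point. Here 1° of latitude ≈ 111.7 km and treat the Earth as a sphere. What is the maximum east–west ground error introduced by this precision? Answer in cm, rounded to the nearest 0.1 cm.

Rounding to 6 decimal places leaves the longitude within ±5e-07° of the true value.
Parallels shrink by cos φ, so at 8.2865° a degree of longitude is 111700 × 0.9896 ≈ 110534 m.
So at most 5e-07° × 110534 ≈ 0.0552669 m east–west.
That is 0.0552669 m = 5.5267 cm.

5.5 cm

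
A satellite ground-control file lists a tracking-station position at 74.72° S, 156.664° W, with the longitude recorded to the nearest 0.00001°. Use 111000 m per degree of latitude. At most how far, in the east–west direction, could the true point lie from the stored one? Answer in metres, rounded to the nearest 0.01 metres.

0.15 metres

Rounding to 5 decimal places leaves the longitude within ±5e-06° of the true value.
Parallels shrink by cos φ, so at 74.72° a degree of longitude is 111000 × 0.2635 ≈ 29252.5 m.
Maximum E–W displacement: 5e-06 × 29252.5 = 0.146263 m.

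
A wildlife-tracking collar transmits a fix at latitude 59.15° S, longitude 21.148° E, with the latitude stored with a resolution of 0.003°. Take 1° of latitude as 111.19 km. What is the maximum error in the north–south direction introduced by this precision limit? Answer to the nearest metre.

With a 0.003° grid the true value lies within half a step, ±0.003°/2 = ±0.0015°, of the stored one.
So the N–S error is at most 0.0015 × 111190 = 166.785 m.

167 metres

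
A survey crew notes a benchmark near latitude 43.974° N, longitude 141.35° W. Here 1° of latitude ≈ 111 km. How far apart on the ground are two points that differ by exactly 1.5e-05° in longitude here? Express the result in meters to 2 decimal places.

1.5e-05° of longitude at 43.974° is 1.5e-05 × 111000 × cos 43.974° ≈ 1.5e-05 × 79881.7 = 1.19823 m.

1.20 meters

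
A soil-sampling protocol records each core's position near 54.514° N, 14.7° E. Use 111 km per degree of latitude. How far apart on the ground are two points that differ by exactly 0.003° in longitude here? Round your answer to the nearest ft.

634 ft

At 54.514° a degree of longitude is 111000 × cos 54.514° ≈ 64435.9 m, so 0.003° corresponds to 193.308 m.
Converting: 193.308 m × 3.2808 ft/m ≈ 634.21 ft.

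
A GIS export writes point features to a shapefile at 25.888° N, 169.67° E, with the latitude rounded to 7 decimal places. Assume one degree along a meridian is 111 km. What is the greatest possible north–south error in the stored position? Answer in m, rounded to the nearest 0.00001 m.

0.00555 m

Rounding to 7 decimal places leaves the latitude within ±5e-08° of the true value.
Along the meridian that is 5e-08° × 111000 m/° = 0.00555 m.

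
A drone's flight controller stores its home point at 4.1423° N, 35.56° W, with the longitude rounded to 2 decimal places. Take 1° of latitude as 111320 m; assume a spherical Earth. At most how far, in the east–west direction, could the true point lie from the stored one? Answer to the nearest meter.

Rounding to 2 decimal places leaves the longitude within ±0.005° of the true value.
One degree of longitude at 4.1423° is 111320 × cos 4.1423° ≈ 111320 × 0.9974 = 111029 m.
Maximum E–W displacement: 0.005 × 111029 = 555.146 m.

555 meters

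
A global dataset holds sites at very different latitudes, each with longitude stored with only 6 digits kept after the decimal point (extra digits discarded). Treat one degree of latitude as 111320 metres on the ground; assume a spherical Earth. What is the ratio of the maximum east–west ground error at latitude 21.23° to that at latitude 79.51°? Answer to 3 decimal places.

Truncating at 6 decimal places can drop up to a full unit in the last place, so the longitude may be off by as much as 1e-06°.
At 21.23°: 1e-06° × 111320 × cos 21.23° = 1e-06 × 111320 × 0.9321 ≈ 0.10377 m.
Error at 79.51° = 1e-06° × 111320 × cos 79.51° ≈ 0.11132 × 0.1821 = 0.020267 m.
Ratio: 0.10377 / 0.020267 = cos 21.23° / cos 79.51° ≈ 5.1198.

5.120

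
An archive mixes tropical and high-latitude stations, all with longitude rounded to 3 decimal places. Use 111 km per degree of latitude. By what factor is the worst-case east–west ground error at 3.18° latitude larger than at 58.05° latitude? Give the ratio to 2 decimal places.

Rounding to 3 decimal places leaves the longitude within ±0.0005° of the true value.
At 3.18°: 0.0005° × 111000 × cos 3.18° = 0.0005 × 111000 × 0.9985 ≈ 55.415 m.
At 58.05°: 0.0005° × 111000 × cos 58.05° = 0.0005 × 111000 × 0.5292 ≈ 29.369 m.
The ratio reduces to cos 3.18° / cos 58.05° = 0.9985/0.5292 ≈ 1.8868.

1.89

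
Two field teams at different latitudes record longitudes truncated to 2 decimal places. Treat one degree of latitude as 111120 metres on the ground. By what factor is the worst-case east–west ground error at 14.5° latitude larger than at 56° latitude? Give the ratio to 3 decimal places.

1.731

Truncating at 2 decimal places can drop up to a full unit in the last place, so the longitude may be off by as much as 0.01°.
At 14.5°: 0.01° × 111120 × cos 14.5° = 0.01 × 111120 × 0.9681 ≈ 1075.8 m.
Error at 56° = 0.01° × 111120 × cos 56° ≈ 1111.2 × 0.5592 = 621.38 m.
The ratio reduces to cos 14.5° / cos 56° = 0.9681/0.5592 ≈ 1.7313.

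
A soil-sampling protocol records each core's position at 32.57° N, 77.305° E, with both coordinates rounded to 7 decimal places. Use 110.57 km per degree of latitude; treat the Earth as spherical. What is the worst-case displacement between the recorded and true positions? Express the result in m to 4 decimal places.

Rounding to 7 decimal places leaves each coordinate within ±5e-08° of the true value.
N–S: 5e-08° × 110570 m/° = 0.0055285 m.
East–west component at 32.57°: 5e-08° × 110570 × cos 32.57° ≈ 5e-08 × 93181.1 ≈ 0.00465906 m.
Worst case both components are at the extreme and orthogonal: √(0.0055285² + 0.00465906²) ≈ 0.00722988 m.

0.0072 m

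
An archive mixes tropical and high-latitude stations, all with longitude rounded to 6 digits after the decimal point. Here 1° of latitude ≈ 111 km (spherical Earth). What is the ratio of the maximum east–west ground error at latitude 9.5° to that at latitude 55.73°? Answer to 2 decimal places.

1.75

Rounding to 6 decimal places leaves the longitude within ±5e-07° of the true value.
At 9.5°: 5e-07° × 111000 × cos 9.5° = 5e-07 × 111000 × 0.9863 ≈ 0.054739 m.
Error at 55.73° = 5e-07° × 111000 × cos 55.73° ≈ 0.0555 × 0.5631 = 0.031252 m.
The ratio reduces to cos 9.5° / cos 55.73° = 0.9863/0.5631 ≈ 1.7515.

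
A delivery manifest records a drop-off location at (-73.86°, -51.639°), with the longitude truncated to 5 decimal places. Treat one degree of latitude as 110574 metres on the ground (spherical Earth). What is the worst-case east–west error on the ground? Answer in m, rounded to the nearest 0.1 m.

Truncating at 5 decimal places can drop up to a full unit in the last place, so the longitude may be off by as much as 1e-05°.
Parallels shrink by cos φ, so at 73.86° a degree of longitude is 110574 × 0.2780 ≈ 30738 m.
Maximum E–W displacement: 1e-05 × 30738 = 0.30738 m.

0.3 m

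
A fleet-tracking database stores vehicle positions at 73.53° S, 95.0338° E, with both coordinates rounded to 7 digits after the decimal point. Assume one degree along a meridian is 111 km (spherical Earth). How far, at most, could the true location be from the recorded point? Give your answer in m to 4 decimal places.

Rounding to 7 decimal places leaves each coordinate within ±5e-08° of the true value.
Latitude error → 5e-08 × 111000 = 0.00555 m along the meridian.
Longitude error → 5e-08 × 111000 × cos 73.53° = 5e-08 × 111000 × 0.2835 ≈ 0.0015735 m.
Combining orthogonally: (0.00555² + 0.0015735²)^½ ≈ 0.00576874 m.

0.0058 m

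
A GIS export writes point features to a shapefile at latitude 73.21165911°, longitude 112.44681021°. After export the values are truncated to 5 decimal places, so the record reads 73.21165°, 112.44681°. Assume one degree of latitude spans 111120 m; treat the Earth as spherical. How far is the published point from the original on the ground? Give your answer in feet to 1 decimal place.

Δlat = 73.21165911 − 73.21165 = +0.00000911°; Δlon = 112.44681021 − 112.44681 = +0.00000021°.
North–south shift: 0.00000911 × 111120 = 1.0123 m.
E–W at 73.2117°: 0.00000021° × 111120 × cos 73.2117° = 0.00000021 × 111120 × 0.2888 ≈ 0.00674007 m.
Distance: √(1.0123² + 0.00674007²) ≈ 1.01233 m.
In feet: 1.01233 m ÷ 0.3048 ≈ 3.3213 ft.

3.3 feet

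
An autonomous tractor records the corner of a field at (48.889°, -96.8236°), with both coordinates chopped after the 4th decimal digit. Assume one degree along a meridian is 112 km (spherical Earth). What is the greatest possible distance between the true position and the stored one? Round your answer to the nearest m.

Truncating at 4 decimal places can drop up to a full unit in the last place, so each coordinate may be off by as much as 0.0001°.
Latitude error → 0.0001 × 112000 = 11.2 m along the meridian.
East–west component at 48.889°: 0.0001° × 112000 × cos 48.889° ≈ 0.0001 × 73642.2 ≈ 7.36422 m.
Worst case both components are at the extreme and orthogonal: √(11.2² + 7.36422²) ≈ 13.4042 m.

13 m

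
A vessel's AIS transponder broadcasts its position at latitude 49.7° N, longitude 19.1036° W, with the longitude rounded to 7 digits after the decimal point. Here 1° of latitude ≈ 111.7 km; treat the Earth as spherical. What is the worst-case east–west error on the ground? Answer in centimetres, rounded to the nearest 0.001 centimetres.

Rounding to 7 decimal places leaves the longitude within ±5e-08° of the true value.
At latitude 49.7° a degree of longitude spans 111700 m × cos 49.7° = 111700 × 0.6468 ≈ 72246.4 m.
Maximum E–W displacement: 5e-08 × 72246.4 = 0.00361232 m.
That is 0.00361232 m = 0.36123 cm.

0.361 centimetres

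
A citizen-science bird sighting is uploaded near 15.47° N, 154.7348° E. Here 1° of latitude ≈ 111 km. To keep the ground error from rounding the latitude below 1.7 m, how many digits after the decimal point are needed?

5

One degree of latitude covers 111000 m.
Rounding to N decimal places gives at most 0.5 × 10⁻ᴺ degrees of error, i.e. 0.5 × 10⁻ᴺ × 111000 m.
Need 0.5 × 111000 × 10⁻ᴺ ≤ 1.7 → 10⁻ᴺ ≤ 3.063e-05, so N ≥ 4.51.
N = 4 would give 5.55 m (too coarse); N = 5 gives 0.555 m ≤ 1.7 m.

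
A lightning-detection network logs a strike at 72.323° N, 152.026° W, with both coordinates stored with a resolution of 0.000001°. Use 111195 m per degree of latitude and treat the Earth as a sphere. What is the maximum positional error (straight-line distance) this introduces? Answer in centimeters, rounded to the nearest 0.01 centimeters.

With a 0.000001° grid the true value lies within half a step, ±0.000001°/2 = ±5e-07°, of the stored one.
N–S: 5e-07° × 111195 m/° = 0.0555975 m.
E–W at 72.323°: 5e-07° × 111195 × cos 72.323° = 5e-07 × 111195 × 0.3037 ≈ 0.0168822 m.
The two errors are perpendicular, so the maximum displacement is √(0.0555975² + 0.0168822²) ≈ 0.0581041 m.
That is 0.0581041 m = 5.8104 cm.

5.81 centimeters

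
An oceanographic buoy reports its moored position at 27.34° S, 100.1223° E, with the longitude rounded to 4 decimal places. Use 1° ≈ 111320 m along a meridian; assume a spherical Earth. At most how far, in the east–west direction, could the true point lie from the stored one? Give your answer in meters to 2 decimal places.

Rounding to 4 decimal places leaves the longitude within ±5e-05° of the true value.
At latitude 27.34° a degree of longitude spans 111320 m × cos 27.34° = 111320 × 0.8883 ≈ 98885.2 m.
So at most 5e-05° × 98885.2 ≈ 4.94426 m east–west.

4.94 meters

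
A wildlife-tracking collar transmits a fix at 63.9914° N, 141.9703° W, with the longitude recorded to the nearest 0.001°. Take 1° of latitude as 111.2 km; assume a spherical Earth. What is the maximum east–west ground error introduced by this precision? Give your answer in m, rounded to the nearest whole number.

Rounding to 3 decimal places leaves the longitude within ±0.0005° of the true value.
At latitude 63.9914° a degree of longitude spans 111200 m × cos 63.9914° = 111200 × 0.4385 ≈ 48761.9 m.
So at most 0.0005° × 48761.9 ≈ 24.3809 m east–west.

24 m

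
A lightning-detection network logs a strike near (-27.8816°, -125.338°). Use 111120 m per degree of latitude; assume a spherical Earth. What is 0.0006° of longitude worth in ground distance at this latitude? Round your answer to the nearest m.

59 m

0.0006° of longitude at 27.8816° is 0.0006 × 111120 × cos 27.8816° ≈ 0.0006 × 98220.7 = 58.9324 m.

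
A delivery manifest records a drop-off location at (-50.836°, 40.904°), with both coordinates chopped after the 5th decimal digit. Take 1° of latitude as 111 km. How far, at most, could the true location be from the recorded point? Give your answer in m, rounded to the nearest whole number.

Truncating at 5 decimal places can drop up to a full unit in the last place, so each coordinate may be off by as much as 1e-05°.
North–south component: 1e-05° × 111000 = 1.11 m.
Longitude error → 1e-05 × 111000 × cos 50.836° = 1e-05 × 111000 × 0.6315 ≈ 0.701012 m.
Worst case both components are at the extreme and orthogonal: √(1.11² + 0.701012²) ≈ 1.31283 m.

1 m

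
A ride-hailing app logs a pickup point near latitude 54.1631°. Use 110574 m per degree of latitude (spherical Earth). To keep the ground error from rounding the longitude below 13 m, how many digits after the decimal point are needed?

4

At 54.1631° one degree of longitude covers 110574 × cos 54.1631° ≈ 110574 × 0.5855 ≈ 64738.9 m.
With N decimal places the half-ulp bound is 0.5·10⁻ᴺ°, or 0.5·10⁻ᴺ × 64738.9 m on the ground.
Need 0.5 × 64738.9 × 10⁻ᴺ ≤ 13 → 10⁻ᴺ ≤ 4.016e-04, so N ≥ 3.40.
At 3 places the error can reach 32.4 m, but 4 places keeps it to 3.24 m.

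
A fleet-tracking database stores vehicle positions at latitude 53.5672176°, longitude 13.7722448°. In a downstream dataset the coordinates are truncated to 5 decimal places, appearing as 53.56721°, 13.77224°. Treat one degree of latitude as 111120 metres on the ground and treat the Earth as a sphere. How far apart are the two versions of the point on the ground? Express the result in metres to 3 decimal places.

0.902 metres

The latitude changed by +0.0000076° and the longitude by +0.0000048°.
North–south shift: 0.0000076 × 111120 = 0.844512 m.
E–W at 53.5672°: 0.0000048° × 111120 × cos 53.5672° = 0.0000048 × 111120 × 0.5939 ≈ 0.316761 m.
Distance: √(0.844512² + 0.316761²) ≈ 0.901963 m.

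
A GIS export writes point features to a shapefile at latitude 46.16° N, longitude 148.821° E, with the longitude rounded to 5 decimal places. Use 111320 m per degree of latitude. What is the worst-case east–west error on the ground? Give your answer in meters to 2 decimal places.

0.39 meters

Rounding to 5 decimal places leaves the longitude within ±5e-06° of the true value.
Parallels shrink by cos φ, so at 46.16° a degree of longitude is 111320 × 0.6926 ≈ 77105.5 m.
East–west error: 5e-06° × 77105.5 m/° ≈ 0.385527 m.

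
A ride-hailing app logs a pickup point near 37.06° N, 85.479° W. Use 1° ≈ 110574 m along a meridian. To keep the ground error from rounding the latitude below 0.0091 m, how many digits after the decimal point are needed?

7 decimal places

One degree of latitude covers 110574 m.
With N decimal places the half-ulp bound is 0.5·10⁻ᴺ°, or 0.5·10⁻ᴺ × 110574 m on the ground.
Setting 55287 × 10⁻ᴺ ≤ 0.0091 gives 10ᴺ ≥ 6.075e+06, i.e. N ≥ 6.78.
At 6 places the error can reach 0.0553 m, but 7 places keeps it to 0.00553 m.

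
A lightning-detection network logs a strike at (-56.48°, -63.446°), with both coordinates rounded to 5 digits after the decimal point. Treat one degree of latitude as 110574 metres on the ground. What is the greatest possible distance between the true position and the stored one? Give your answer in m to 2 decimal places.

Rounding to 5 decimal places leaves each coordinate within ±5e-06° of the true value.
Latitude error → 5e-06 × 110574 = 0.55287 m along the meridian.
E–W at 56.48°: 5e-06° × 110574 × cos 56.48° = 5e-06 × 110574 × 0.5522 ≈ 0.30531 m.
The two errors are perpendicular, so the maximum displacement is √(0.55287² + 0.30531²) ≈ 0.631569 m.

0.63 m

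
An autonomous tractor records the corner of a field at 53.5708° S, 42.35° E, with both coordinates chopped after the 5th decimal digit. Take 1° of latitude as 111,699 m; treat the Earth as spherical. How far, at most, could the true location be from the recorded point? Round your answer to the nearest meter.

1 meters

Truncating at 5 decimal places can drop up to a full unit in the last place, so each coordinate may be off by as much as 1e-05°.
Latitude error → 1e-05 × 111699 = 1.11699 m along the meridian.
East–west component at 53.5708°: 1e-05° × 111699 × cos 53.5708° ≈ 1e-05 × 66330.1 ≈ 0.663301 m.
The two errors are perpendicular, so the maximum displacement is √(1.11699² + 0.663301²) ≈ 1.29909 m.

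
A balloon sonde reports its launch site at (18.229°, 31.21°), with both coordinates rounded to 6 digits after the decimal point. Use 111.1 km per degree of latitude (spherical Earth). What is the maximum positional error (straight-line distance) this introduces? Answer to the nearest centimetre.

8 centimetres

Rounding to 6 decimal places leaves each coordinate within ±5e-07° of the true value.
North–south component: 5e-07° × 111100 = 0.05555 m.
Longitude error → 5e-07 × 111100 × cos 18.229° = 5e-07 × 111100 × 0.9498 ≈ 0.0527622 m.
Worst case both components are at the extreme and orthogonal: √(0.05555² + 0.0527622²) ≈ 0.0766136 m.
That is 0.0766136 m = 7.6614 cm.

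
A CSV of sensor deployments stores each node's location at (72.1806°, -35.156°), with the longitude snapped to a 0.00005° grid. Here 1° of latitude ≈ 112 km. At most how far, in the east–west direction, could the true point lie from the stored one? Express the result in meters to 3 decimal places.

0.857 meters

With a 0.00005° grid the true value lies within half a step, ±0.00005°/2 = ±2.5e-05°, of the stored one.
One degree of longitude at 72.1806° is 112000 × cos 72.1806° ≈ 112000 × 0.3060 = 34274 m.
East–west error: 2.5e-05° × 34274 m/° ≈ 0.856849 m.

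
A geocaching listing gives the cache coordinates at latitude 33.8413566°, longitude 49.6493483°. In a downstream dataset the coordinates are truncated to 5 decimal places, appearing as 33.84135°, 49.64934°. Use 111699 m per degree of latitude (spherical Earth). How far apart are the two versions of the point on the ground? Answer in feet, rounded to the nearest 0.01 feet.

Δlat = 33.8413566 − 33.84135 = +0.0000066°; Δlon = 49.6493483 − 49.64934 = +0.0000083°.
N–S: 0.0000066° × 111699 m/° = 0.737213 m.
E–W at 33.8413°: 0.0000083° × 111699 × cos 33.8413° = 0.0000083 × 111699 × 0.8306 ≈ 0.770035 m.
Distance: √(0.737213² + 0.770035²) ≈ 1.06604 m.
In feet: 1.06604 m ÷ 0.3048 ≈ 3.4975 ft.

3.50 feet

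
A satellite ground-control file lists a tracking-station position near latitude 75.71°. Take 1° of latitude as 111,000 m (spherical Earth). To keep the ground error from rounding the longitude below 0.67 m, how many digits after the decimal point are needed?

At 75.71° one degree of longitude covers 111000 × cos 75.71° ≈ 111000 × 0.2468 ≈ 27398.1 m.
With N decimal places the half-ulp bound is 0.5·10⁻ᴺ°, or 0.5·10⁻ᴺ × 27398.1 m on the ground.
Setting 13699.1 × 10⁻ᴺ ≤ 0.67 gives 10ᴺ ≥ 2.045e+04, i.e. N ≥ 4.31.
So 5 decimal places suffice (0.137 m); 4 would allow up to 1.37 m.

5 decimal places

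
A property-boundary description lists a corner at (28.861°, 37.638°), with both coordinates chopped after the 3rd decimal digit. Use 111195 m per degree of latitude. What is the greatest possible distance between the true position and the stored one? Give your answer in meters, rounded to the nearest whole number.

Truncating at 3 decimal places can drop up to a full unit in the last place, so each coordinate may be off by as much as 0.001°.
Latitude error → 0.001 × 111195 = 111.195 m along the meridian.
E–W at 28.861°: 0.001° × 111195 × cos 28.861° = 0.001 × 111195 × 0.8758 ≈ 97.3838 m.
Combining orthogonally: (111.195² + 97.3838²)^½ ≈ 147.81 m.

148 meters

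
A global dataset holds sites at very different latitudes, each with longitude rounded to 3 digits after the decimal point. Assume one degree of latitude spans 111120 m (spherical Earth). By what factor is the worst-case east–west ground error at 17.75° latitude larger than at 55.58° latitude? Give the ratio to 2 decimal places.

1.68

Rounding to 3 decimal places leaves the longitude within ±0.0005° of the true value.
Error at 17.75° = 0.0005° × 111120 × cos 17.75° ≈ 55.56 × 0.9524 = 52.915 m.
At 55.58°: 0.0005° × 111120 × cos 55.58° = 0.0005 × 111120 × 0.5653 ≈ 31.406 m.
The ratio reduces to cos 17.75° / cos 55.58° = 0.9524/0.5653 ≈ 1.6849.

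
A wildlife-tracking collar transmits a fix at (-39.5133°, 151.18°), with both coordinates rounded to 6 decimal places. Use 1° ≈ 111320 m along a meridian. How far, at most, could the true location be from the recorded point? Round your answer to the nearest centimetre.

7 centimetres

Rounding to 6 decimal places leaves each coordinate within ±5e-07° of the true value.
North–south component: 5e-07° × 111320 = 0.05566 m.
East–west component at 39.5133°: 5e-07° × 111320 × cos 39.5133° ≈ 5e-07 × 85880.8 ≈ 0.0429404 m.
Worst case both components are at the extreme and orthogonal: √(0.05566² + 0.0429404²) ≈ 0.0702987 m.
That is 0.0702987 m = 7.0299 cm.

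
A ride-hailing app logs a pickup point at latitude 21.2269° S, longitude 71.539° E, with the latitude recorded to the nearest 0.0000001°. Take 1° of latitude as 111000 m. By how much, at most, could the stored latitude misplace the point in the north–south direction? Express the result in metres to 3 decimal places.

0.006 metres

Rounding to 7 decimal places leaves the latitude within ±5e-08° of the true value.
North–south distance: 5e-08° × 111000 m/° = 0.00555 m.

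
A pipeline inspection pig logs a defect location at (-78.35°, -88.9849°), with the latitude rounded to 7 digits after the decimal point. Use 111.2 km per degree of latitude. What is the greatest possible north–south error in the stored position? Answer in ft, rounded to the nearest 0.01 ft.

Rounding to 7 decimal places leaves the latitude within ±5e-08° of the true value.
North–south distance: 5e-08° × 111200 m/° = 0.00556 m.
In feet: 0.00556 m ÷ 0.3048 ≈ 0.018241 ft.

0.02 ft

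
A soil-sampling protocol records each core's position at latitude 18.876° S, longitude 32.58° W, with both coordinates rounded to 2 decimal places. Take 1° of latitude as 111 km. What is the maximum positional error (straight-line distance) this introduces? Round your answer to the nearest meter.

Rounding to 2 decimal places leaves each coordinate within ±0.005° of the true value.
North–south component: 0.005° × 111000 = 555 m.
East–west component at 18.876°: 0.005° × 111000 × cos 18.876° ≈ 0.005 × 105031 ≈ 525.153 m.
Worst case both components are at the extreme and orthogonal: √(555² + 525.153²) ≈ 764.075 m.

764 meters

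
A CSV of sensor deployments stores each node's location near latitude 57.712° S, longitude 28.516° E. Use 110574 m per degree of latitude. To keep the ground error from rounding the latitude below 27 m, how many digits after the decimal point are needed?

One degree of latitude covers 110574 m.
Rounding to N decimal places gives at most 0.5 × 10⁻ᴺ degrees of error, i.e. 0.5 × 10⁻ᴺ × 110574 m.
Setting 55287 × 10⁻ᴺ ≤ 27 gives 10ᴺ ≥ 2048, i.e. N ≥ 3.31.
At 3 places the error can reach 55.3 m, but 4 places keeps it to 5.53 m.

4 decimal places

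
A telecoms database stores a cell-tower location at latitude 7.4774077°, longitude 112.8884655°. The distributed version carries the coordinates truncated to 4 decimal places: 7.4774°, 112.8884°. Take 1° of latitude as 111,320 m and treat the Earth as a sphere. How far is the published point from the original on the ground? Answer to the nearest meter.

7 meters

Δlat = 7.4774077 − 7.4774 = +0.0000077°; Δlon = 112.8884655 − 112.8884 = +0.0000655°.
N–S: 0.0000077° × 111320 m/° = 0.857164 m.
E–W at 7.4774°: 0.0000655° × 111320 × cos 7.4774° = 0.0000655 × 111320 × 0.9915 ≈ 7.22946 m.
Distance: √(0.857164² + 7.22946²) ≈ 7.28009 m.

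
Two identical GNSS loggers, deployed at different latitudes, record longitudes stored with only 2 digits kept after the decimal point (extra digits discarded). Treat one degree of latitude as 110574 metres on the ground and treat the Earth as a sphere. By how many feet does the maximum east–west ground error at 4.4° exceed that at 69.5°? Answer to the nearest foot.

Truncating at 2 decimal places can drop up to a full unit in the last place, so the longitude may be off by as much as 0.01°.
At 4.4°: 0.01° × 110574 × cos 4.4° = 0.01 × 110574 × 0.9971 ≈ 1102.5 m.
At 69.5°: 0.01° × 110574 × cos 69.5° = 0.01 × 110574 × 0.3502 ≈ 387.24 m.
Difference: 1102.5 − 387.24 = 715.24 m.
In feet: 715.243 m ÷ 0.3048 ≈ 2346.6 ft.

2347 feet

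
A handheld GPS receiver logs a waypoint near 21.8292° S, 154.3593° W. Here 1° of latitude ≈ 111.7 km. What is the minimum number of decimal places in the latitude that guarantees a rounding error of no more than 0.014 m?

One degree of latitude covers 111700 m.
Rounding to N decimal places gives at most 0.5 × 10⁻ᴺ degrees of error, i.e. 0.5 × 10⁻ᴺ × 111700 m.
Need 0.5 × 111700 × 10⁻ᴺ ≤ 0.014 → 10⁻ᴺ ≤ 2.507e-07, so N ≥ 6.60.
At 6 places the error can reach 0.0558 m, but 7 places keeps it to 0.00558 m.

7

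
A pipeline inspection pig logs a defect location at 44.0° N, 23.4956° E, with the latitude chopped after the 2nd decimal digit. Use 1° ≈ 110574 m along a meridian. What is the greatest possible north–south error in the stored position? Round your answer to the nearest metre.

1106 metres

Truncating at 2 decimal places can drop up to a full unit in the last place, so the latitude may be off by as much as 0.01°.
So the N–S error is at most 0.01 × 110574 = 1105.74 m.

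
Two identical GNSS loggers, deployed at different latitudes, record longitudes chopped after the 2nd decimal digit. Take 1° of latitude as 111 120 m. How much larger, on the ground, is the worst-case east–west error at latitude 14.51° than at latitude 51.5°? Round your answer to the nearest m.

Truncating at 2 decimal places can drop up to a full unit in the last place, so the longitude may be off by as much as 0.01°.
At 14.51°: 0.01° × 111120 × cos 14.51° = 0.01 × 111120 × 0.9681 ≈ 1075.8 m.
Error at 51.5° = 0.01° × 111120 × cos 51.5° ≈ 1111.2 × 0.6225 = 691.74 m.
Difference: 1075.8 − 691.74 = 384.02 m.

384 m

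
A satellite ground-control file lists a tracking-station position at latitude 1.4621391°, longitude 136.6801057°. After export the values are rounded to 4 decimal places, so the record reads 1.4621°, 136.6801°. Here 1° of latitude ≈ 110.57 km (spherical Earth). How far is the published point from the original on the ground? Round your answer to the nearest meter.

4 meters

The latitude changed by +0.0000391° and the longitude by +0.0000057°.
N–S: 0.0000391° × 110570 m/° = 4.32329 m.
East–west at this latitude: 0.0000057° × 110570 × cos 1.4621° ≈ 0.0000057 × 110534 = 0.630044 m.
Distance: √(4.32329² + 0.630044²) ≈ 4.36895 m.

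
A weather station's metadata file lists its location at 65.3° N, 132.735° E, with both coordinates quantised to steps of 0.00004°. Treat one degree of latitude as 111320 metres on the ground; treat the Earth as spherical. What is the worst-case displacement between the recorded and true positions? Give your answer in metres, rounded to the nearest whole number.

2 metres

With a 0.00004° grid the true value lies within half a step, ±0.00004°/2 = ±2e-05°, of the stored one.
Latitude error → 2e-05 × 111320 = 2.2264 m along the meridian.
East–west component at 65.3°: 2e-05° × 111320 × cos 65.3° ≈ 2e-05 × 46517 ≈ 0.930339 m.
The two errors are perpendicular, so the maximum displacement is √(2.2264² + 0.930339²) ≈ 2.41296 m.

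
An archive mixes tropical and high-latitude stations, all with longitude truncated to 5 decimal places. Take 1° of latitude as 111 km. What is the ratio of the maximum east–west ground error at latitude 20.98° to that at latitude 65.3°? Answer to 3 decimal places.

Truncating at 5 decimal places can drop up to a full unit in the last place, so the longitude may be off by as much as 1e-05°.
At 20.98°: 1e-05° × 111000 × cos 20.98° = 1e-05 × 111000 × 0.9337 ≈ 1.0364 m.
Error at 65.3° = 1e-05° × 111000 × cos 65.3° ≈ 1.11 × 0.4179 = 0.46383 m.
Ratio: 1.0364 / 0.46383 = cos 20.98° / cos 65.3° ≈ 2.2345.

2.234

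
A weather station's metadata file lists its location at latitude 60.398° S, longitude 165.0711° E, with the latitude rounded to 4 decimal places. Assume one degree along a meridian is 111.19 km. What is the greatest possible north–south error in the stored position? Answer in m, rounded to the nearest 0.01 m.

5.56 m

Rounding to 4 decimal places leaves the latitude within ±5e-05° of the true value.
So the N–S error is at most 5e-05 × 111190 = 5.5595 m.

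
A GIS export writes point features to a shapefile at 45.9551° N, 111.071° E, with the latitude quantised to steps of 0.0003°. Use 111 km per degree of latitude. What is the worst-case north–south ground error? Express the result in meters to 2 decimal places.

With a 0.0003° grid the true value lies within half a step, ±0.0003°/2 = ±0.00015°, of the stored one.
North–south distance: 0.00015° × 111000 m/° = 16.65 m.

16.65 meters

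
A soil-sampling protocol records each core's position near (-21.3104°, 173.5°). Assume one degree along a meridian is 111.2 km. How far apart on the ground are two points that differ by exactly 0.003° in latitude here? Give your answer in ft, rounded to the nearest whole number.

0.003° × 111200 m/° = 333.6 m.
In feet: 333.6 m ÷ 0.3048 ≈ 1094.5 ft.

1094 ft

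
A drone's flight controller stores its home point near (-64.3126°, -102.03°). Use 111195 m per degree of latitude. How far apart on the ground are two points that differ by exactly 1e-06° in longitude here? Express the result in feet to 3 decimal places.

0.158 feet

One degree of longitude here spans 111195 × cos 64.3126° = 111195 × 0.4335 ≈ 48198.7 m; 1e-06° of that is 0.0481987 m.
In feet: 0.0481987 m ÷ 0.3048 ≈ 0.15813 ft.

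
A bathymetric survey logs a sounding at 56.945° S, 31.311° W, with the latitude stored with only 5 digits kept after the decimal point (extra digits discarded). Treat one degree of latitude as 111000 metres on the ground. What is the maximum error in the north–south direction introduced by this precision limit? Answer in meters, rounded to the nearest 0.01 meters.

1.11 meters

Truncating at 5 decimal places can drop up to a full unit in the last place, so the latitude may be off by as much as 1e-05°.
So the N–S error is at most 1e-05 × 111000 = 1.11 m.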